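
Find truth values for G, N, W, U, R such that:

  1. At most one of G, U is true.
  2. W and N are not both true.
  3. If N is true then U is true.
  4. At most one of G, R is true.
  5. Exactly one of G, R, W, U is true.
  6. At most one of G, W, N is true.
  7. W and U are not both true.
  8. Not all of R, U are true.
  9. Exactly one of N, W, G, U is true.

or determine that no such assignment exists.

G = False, N = False, W = True, U = False, R = False

  (1) {G, U}: 0 true — at most one ✓
  (2) W=T, N=F — not both ✓
  (3) N=F ⇒ U: vacuous ✓
  (4) {G, R}: 0 true — at most one ✓
  (5) {G, R, W, U}: 1 true — exactly one ✓
  (6) {G, W, N}: 1 true — at most one ✓
  (7) W=T, U=F — not both ✓
  (8) {R, U}: 0/2 true — not all ✓
  (9) {N, W, G, U}: 1 true — exactly one ✓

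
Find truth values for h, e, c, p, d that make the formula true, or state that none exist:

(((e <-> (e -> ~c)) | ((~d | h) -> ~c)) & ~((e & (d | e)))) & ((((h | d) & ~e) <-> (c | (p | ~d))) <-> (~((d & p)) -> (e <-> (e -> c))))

h=T, e=F, c=F, p=F, d=T

  ((e <-> (e -> ~c)) | ((~d | h) -> ~c)) & ~((e & (d | e))) = True
    (e <-> (e -> ~c)) | ((~d | h) -> ~c) = True
      e <-> (e -> ~c) = False
        e -> ~c = True
          ~c = True
      (~d | h) -> ~c = True
        ~d | h = True
          ~d = False
        ~c = True
    ~((e & (d | e))) = True
      e & (d | e) = False
        d | e = True
  (((h | d) & ~e) <-> (c | (p | ~d))) <-> (~((d & p)) -> (e <-> (e -> c))) = True
    ((h | d) & ~e) <-> (c | (p | ~d)) = False
      (h | d) & ~e = True
        h | d = True
        ~e = True
      c | (p | ~d) = False
        p | ~d = False
          ~d = False
    ~((d & p)) -> (e <-> (e -> c)) = False
      ~((d & p)) = True
        d & p = False
      e <-> (e -> c) = False
        e -> c = True
Both conjuncts True, so the formula holds.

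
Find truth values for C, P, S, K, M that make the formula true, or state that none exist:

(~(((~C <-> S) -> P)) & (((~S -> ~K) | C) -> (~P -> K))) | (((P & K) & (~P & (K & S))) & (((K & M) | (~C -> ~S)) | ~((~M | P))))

C: True; P: False; S: False; K: True; M: True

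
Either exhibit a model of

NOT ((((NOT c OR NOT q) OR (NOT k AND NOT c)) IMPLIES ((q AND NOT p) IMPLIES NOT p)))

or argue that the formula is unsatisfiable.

Case p = True: the formula becomes NOT ((((NOT c OR NOT q) OR (NOT k AND NOT c)) IMPLIES True)) = False.
Case p = False: the formula becomes NOT ((((NOT c OR NOT q) OR (NOT k AND NOT c)) IMPLIES True)) = False.
Both cases fail — unsatisfiable.

Unsatisfiable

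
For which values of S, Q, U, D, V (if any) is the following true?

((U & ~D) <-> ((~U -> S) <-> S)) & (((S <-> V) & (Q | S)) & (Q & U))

S: False, Q: True, U: True, D: True, V: False

  (U & ~D) <-> ((~U -> S) <-> S) = True
    U & ~D = False
      ~D = False
    (~U -> S) <-> S = False
      ~U -> S = True
        ~U = False
  ((S <-> V) & (Q | S)) & (Q & U) = True
    (S <-> V) & (Q | S) = True
      S <-> V = True
      Q | S = True
    Q & U = True
Both conjuncts True, so the formula holds.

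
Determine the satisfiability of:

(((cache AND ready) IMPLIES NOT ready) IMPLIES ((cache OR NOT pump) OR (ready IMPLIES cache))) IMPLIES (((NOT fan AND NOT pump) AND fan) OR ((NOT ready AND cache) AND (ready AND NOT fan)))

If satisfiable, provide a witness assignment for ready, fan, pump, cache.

ready=T, fan=T, pump=T, cache=F

  (((cache AND ready) IMPLIES NOT ready) IMPLIES ((cache OR NOT pump) OR (ready IMPLIES cache))) IMPLIES (((NOT fan AND NOT pump) AND fan) OR ((NOT ready AND cache) AND (ready AND NOT fan))) = True
    ((cache AND ready) IMPLIES NOT ready) IMPLIES ((cache OR NOT pump) OR (ready IMPLIES cache)) = False
      (cache AND ready) IMPLIES NOT ready = True
        cache AND ready = False
        NOT ready = False
      (cache OR NOT pump) OR (ready IMPLIES cache) = False
        cache OR NOT pump = False
          NOT pump = False
        ready IMPLIES cache = False
    ((NOT fan AND NOT pump) AND fan) OR ((NOT ready AND cache) AND (ready AND NOT fan)) = False
      (NOT fan AND NOT pump) AND fan = False
        NOT fan AND NOT pump = False
          NOT fan = False
          NOT pump = False
      (NOT ready AND cache) AND (ready AND NOT fan) = False
        NOT ready AND cache = False
          NOT ready = False
        ready AND NOT fan = False
          NOT fan = False
The formula evaluates to True.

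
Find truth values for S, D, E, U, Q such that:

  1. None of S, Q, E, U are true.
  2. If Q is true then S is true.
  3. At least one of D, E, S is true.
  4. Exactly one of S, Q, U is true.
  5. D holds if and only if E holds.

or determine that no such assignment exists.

Unsatisfiable

Case U = True:
  Constraint (1) is violated (U=T) — contradiction.
Case U = False:
  (1) forces S = False.
  (1) forces Q = False.
  Constraint (4) is violated (S=F, Q=F, U=F) — contradiction.
Both cases fail — unsatisfiable.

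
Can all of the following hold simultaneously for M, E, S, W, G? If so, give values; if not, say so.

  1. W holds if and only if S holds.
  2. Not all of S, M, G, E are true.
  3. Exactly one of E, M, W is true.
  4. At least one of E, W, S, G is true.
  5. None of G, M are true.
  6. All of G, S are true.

Case G = True:
  Constraint (5) is violated (G=T) — contradiction.
Case G = False:
  Constraint (6) is violated (G=F) — contradiction.
Both cases fail — unsatisfiable.

The formula is unsatisfiable.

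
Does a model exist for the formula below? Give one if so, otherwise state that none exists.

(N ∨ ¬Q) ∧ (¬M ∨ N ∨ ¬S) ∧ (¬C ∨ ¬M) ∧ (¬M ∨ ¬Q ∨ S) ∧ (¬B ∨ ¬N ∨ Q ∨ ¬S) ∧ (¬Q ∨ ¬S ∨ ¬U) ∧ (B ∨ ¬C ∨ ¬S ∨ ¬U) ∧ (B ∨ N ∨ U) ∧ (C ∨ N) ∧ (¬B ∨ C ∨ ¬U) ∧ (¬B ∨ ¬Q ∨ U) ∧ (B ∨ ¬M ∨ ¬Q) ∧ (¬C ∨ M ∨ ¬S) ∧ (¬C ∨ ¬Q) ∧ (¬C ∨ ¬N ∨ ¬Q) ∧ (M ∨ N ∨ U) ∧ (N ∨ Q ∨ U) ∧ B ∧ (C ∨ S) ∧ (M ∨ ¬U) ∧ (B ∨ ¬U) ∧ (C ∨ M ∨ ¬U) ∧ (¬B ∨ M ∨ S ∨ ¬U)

Unit clause (B) forces B = True.
Try Q = True:
  (N ∨ ¬Q) forces N = True.
  (¬B ∨ ¬Q ∨ U) forces U = True.
  (¬Q ∨ ¬S ∨ ¬U) forces S = False.
  (¬M ∨ ¬Q ∨ S) forces M = False.
  clause (M ∨ ¬U) is falsified — backtrack.
So Q = False.
Set S = False.
  then (C ∨ S) forces C = True.
  then (¬C ∨ ¬M) forces M = False.
  then (M ∨ ¬U) forces U = False.
  then (M ∨ N ∨ U) forces N = True.
All clauses satisfied.

Q = False, B = True, S = False, M = False, C = True, N = True, U = False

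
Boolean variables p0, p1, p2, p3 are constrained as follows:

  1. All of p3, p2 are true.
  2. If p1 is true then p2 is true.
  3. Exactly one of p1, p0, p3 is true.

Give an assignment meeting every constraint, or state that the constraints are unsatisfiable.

p0: False, p1: False, p2: True, p3: True

  (1) {p3, p2}: all 2 true ✓
  (2) p1=F ⇒ p2: vacuous ✓
  (3) {p1, p0, p3}: 1 true — exactly one ✓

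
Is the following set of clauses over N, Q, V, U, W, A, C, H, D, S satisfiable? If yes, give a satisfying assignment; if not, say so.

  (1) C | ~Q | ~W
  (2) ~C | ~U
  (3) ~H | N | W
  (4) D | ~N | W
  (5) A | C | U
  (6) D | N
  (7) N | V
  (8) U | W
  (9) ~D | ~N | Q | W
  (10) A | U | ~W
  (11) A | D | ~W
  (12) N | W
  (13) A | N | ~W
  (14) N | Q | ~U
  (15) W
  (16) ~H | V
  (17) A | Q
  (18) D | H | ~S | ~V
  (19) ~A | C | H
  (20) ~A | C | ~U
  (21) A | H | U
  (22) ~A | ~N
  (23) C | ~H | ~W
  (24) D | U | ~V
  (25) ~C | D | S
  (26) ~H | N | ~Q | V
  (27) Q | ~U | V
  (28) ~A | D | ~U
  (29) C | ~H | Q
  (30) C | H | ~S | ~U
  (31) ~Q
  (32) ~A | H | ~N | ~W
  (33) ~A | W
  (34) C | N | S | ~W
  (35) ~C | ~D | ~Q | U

N=F, Q=F, V=T, U=F, W=T, A=T, C=T, H=T, D=T, S=F

Unit clause (W) forces W = True.
Unit clause (~Q) forces Q = False.
In (A | Q) only A is left, so A = True.
In (~A | ~N) only ~N is left, so N = False.
In (D | N) only D is left, so D = True.
In (N | V) only V is left, so V = True.
In (N | Q | ~U) only ~U is left, so U = False.
Try C = False:
  (~A | C | H) forces H = True.
  clause (C | ~H | ~W) is falsified — backtrack.
So C = True.
Set H = True.
Set S = False.
All clauses satisfied.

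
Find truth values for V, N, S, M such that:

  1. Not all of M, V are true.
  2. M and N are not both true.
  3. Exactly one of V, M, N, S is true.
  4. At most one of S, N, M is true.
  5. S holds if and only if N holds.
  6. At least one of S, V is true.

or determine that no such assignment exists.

V=T, N=F, S=F, M=F

  (1) {M, V}: 1/2 true — not all ✓
  (2) M=F, N=F — not both ✓
  (3) {V, M, N, S}: 1 true — exactly one ✓
  (4) {S, N, M}: 0 true — at most one ✓
  (5) S=F, N=F — same ✓
  (6) {S, V}: 1 true — at least one ✓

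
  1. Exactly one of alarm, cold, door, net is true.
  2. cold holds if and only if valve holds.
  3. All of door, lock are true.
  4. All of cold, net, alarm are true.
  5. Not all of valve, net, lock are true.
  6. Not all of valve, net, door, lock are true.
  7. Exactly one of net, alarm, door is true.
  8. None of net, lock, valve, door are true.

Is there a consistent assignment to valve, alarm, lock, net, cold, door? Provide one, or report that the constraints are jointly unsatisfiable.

Unsatisfiable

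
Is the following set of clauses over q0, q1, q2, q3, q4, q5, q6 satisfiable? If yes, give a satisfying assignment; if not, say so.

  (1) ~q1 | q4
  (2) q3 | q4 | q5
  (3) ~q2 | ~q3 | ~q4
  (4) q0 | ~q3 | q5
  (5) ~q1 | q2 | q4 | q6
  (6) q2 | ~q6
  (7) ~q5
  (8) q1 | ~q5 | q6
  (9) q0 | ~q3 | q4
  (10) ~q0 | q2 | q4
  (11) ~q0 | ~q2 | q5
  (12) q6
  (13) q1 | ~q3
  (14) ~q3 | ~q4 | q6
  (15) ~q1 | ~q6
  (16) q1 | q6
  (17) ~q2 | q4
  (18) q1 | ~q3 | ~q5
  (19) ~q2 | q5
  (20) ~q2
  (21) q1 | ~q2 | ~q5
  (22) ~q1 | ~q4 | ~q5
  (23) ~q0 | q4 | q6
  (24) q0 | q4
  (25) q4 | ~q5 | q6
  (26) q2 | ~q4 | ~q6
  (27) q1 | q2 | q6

Case q2 = True:
  Clause (~q2) is falsified — contradiction.
Case q2 = False:
  (q2 | ~q6) forces q6 = False.
  Clause (q6) is falsified — contradiction.
Both cases fail, so the formula is unsatisfiable.

The formula is unsatisfiable.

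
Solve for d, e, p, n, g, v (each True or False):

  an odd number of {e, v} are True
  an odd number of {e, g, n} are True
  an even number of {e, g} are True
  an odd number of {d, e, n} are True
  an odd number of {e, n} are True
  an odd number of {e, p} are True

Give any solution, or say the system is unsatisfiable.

d = False, e = False, p = True, n = True, g = False, v = True

{e, v}: 1 true → odd ✓
{e, g, n}: 1 true → odd ✓
{e, g}: 0 true → even ✓
{d, e, n}: 1 true → odd ✓
{e, n}: 1 true → odd ✓
{e, p}: 1 true → odd ✓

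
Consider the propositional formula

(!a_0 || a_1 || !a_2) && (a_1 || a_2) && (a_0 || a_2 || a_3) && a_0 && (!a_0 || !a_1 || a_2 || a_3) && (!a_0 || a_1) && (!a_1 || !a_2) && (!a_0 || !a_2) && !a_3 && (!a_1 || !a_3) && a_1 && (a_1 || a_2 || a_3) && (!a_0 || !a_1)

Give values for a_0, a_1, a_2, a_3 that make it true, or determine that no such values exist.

Unsatisfiable

Case a_0 = True:
  (!a_0 || a_1) forces a_1 = True.
  Clause (!a_0 || !a_1) is falsified — contradiction.
Case a_0 = False:
  Clause (a_0) is falsified — contradiction.
Both cases fail, so the formula is unsatisfiable.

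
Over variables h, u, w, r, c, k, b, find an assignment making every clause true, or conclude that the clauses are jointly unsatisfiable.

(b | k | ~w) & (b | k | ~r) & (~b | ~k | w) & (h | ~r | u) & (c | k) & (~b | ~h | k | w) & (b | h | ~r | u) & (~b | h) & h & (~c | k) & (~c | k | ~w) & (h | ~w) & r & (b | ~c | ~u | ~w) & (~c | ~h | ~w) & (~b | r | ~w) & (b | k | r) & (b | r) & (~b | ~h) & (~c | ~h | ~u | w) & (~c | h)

Unit clause (h) forces h = True.
Unit clause (r) forces r = True.
In (~b | ~h) only ~b is left, so b = False.
In (b | k | ~r) only k is left, so k = True.
Set u = False.
Set w = True.
  then (~c | ~h | ~w) forces c = False.
All clauses satisfied.

h: True, u: False, w: True, r: True, c: False, k: True, b: False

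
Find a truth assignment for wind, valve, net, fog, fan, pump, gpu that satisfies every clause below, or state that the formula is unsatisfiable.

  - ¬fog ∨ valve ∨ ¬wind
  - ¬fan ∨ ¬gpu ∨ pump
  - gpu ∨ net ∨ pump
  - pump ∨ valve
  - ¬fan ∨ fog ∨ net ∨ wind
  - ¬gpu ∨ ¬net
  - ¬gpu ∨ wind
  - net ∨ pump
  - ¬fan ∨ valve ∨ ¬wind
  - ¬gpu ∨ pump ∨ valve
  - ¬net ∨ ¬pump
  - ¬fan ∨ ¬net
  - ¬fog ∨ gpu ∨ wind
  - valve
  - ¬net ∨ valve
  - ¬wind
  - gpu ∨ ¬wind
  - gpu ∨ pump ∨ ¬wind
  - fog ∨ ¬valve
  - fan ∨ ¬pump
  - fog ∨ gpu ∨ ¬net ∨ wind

Case wind = True:
  Clause (¬wind) is falsified — contradiction.
Case wind = False:
  (¬gpu ∨ wind) forces gpu = False.
  (¬fog ∨ gpu ∨ wind) forces fog = False.
  (valve) forces valve = True.
  Clause (fog ∨ ¬valve) is falsified — contradiction.
Both cases fail, so the formula is unsatisfiable.

UNSATISFIABLE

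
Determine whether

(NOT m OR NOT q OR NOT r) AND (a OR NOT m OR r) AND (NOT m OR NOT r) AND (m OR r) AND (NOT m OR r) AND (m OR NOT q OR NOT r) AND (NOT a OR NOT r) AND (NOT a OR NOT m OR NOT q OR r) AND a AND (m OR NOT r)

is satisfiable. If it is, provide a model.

Case m = True:
  (NOT m OR NOT r) forces r = False.
  Clause (NOT m OR r) is falsified — contradiction.
Case m = False:
  (m OR r) forces r = True.
  Clause (m OR NOT r) is falsified — contradiction.
Both cases fail, so the formula is unsatisfiable.

Unsatisfiable — no assignment works.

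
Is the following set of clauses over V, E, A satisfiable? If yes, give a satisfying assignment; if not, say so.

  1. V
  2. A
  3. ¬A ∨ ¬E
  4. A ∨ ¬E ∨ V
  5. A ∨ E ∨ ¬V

Unit clause (V) forces V = True.
Unit clause (A) forces A = True.
In (¬A ∨ ¬E) only ¬E is left, so E = False.
Check each clause:
  (V): V holds.
  (A): A holds.
  (¬A ∨ ¬E): ¬E holds.
  (A ∨ ¬E ∨ V): A holds.
  (A ∨ E ∨ ¬V): A holds.
All clauses satisfied.

V = True; E = False; A = True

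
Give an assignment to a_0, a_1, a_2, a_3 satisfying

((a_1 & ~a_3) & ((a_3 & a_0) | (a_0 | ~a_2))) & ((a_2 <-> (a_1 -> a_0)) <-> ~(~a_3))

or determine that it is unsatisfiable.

a_0: True, a_1: True, a_2: False, a_3: False

  (a_1 & ~a_3) & ((a_3 & a_0) | (a_0 | ~a_2)) = True
    a_1 & ~a_3 = True
      ~a_3 = True
    (a_3 & a_0) | (a_0 | ~a_2) = True
      a_3 & a_0 = False
      a_0 | ~a_2 = True
        ~a_2 = True
  (a_2 <-> (a_1 -> a_0)) <-> ~(~a_3) = True
    a_2 <-> (a_1 -> a_0) = False
      a_1 -> a_0 = True
    ~(~a_3) = False
      ~a_3 = True
Both conjuncts True, so the formula holds.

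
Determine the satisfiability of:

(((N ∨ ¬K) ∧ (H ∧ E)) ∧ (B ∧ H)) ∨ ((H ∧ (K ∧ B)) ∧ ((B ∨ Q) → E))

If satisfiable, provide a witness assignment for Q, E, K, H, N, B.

Q = True, E = True, K = False, H = True, N = True, B = True

  (((N ∨ ¬K) ∧ (H ∧ E)) ∧ (B ∧ H)) ∨ ((H ∧ (K ∧ B)) ∧ ((B ∨ Q) → E)) = True
    ((N ∨ ¬K) ∧ (H ∧ E)) ∧ (B ∧ H) = True
      (N ∨ ¬K) ∧ (H ∧ E) = True
        N ∨ ¬K = True
          ¬K = True
        H ∧ E = True
      B ∧ H = True
    (H ∧ (K ∧ B)) ∧ ((B ∨ Q) → E) = False
      H ∧ (K ∧ B) = False
        K ∧ B = False
      (B ∨ Q) → E = True
        B ∨ Q = True
The formula evaluates to True.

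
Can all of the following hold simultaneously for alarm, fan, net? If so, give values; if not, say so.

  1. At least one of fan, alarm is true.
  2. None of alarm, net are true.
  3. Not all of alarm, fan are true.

alarm: False; fan: True; net: False

  (1) {fan, alarm}: 1 true — at least one ✓
  (2) {alarm, net}: 0 true — none ✓
  (3) {alarm, fan}: 1/2 true — not all ✓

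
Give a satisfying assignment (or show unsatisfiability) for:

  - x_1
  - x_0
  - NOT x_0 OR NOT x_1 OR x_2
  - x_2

Unit clause (x_1) forces x_1 = True.
Unit clause (x_0) forces x_0 = True.
In (NOT x_0 OR NOT x_1 OR x_2) only x_2 is left, so x_2 = True.
Check each clause:
  (x_1): x_1 holds.
  (x_0): x_0 holds.
  (NOT x_0 OR NOT x_1 OR x_2): x_2 holds.
  (x_2): x_2 holds.
All clauses satisfied.

x_0: True, x_1: True, x_2: True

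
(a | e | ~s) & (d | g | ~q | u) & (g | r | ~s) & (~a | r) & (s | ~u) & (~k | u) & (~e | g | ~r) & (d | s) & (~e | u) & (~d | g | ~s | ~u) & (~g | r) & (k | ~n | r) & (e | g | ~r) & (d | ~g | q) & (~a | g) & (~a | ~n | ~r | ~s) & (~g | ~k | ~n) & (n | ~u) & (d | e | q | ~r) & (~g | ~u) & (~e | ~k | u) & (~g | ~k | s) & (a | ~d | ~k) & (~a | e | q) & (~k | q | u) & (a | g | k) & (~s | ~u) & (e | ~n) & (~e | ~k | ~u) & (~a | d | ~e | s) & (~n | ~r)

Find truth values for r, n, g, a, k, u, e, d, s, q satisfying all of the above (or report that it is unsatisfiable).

Set r = True.
  then (~n | ~r) forces n = False.
  then (n | ~u) forces u = False.
  then (~k | u) forces k = False.
  then (~e | u) forces e = False.
  then (e | g | ~r) forces g = True.
Set a = False.
  then (a | e | ~s) forces s = False.
  then (d | s) forces d = True.
Set q = True.
All clauses satisfied.

r: True, n: False, g: True, a: False, k: False, u: False, e: False, d: True, s: False, q: True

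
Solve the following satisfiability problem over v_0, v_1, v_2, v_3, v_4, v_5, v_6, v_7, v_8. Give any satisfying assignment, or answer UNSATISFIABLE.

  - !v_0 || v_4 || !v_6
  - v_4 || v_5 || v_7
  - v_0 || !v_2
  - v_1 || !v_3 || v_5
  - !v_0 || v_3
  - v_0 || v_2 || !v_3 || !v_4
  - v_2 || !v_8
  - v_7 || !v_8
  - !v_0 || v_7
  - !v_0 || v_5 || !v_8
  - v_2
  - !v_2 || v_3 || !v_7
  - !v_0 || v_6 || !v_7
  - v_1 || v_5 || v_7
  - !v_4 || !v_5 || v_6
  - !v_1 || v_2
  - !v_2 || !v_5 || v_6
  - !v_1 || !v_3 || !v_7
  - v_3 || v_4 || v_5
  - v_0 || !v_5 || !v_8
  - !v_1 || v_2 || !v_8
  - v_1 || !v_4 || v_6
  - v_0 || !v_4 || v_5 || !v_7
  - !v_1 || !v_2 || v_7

v_0: True, v_1: False, v_2: True, v_3: True, v_4: True, v_5: True, v_6: True, v_7: True, v_8: False

Unit clause (v_2) forces v_2 = True.
In (v_0 || !v_2) only v_0 is left, so v_0 = True.
In (!v_0 || v_3) only v_3 is left, so v_3 = True.
In (!v_0 || v_7) only v_7 is left, so v_7 = True.
In (!v_0 || v_6 || !v_7) only v_6 is left, so v_6 = True.
In (!v_1 || !v_3 || !v_7) only !v_1 is left, so v_1 = False.
In (!v_0 || v_4 || !v_6) only v_4 is left, so v_4 = True.
In (v_1 || !v_3 || v_5) only v_5 is left, so v_5 = True.
Set v_8 = False.
All clauses satisfied.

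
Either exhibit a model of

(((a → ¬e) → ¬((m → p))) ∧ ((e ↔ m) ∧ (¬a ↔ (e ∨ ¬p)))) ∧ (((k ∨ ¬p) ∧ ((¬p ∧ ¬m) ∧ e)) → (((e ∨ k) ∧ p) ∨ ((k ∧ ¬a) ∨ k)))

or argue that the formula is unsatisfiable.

e=T, p=F, k=F, a=F, m=T

  ((a → ¬e) → ¬((m → p))) ∧ ((e ↔ m) ∧ (¬a ↔ (e ∨ ¬p))) = True
    (a → ¬e) → ¬((m → p)) = True
      a → ¬e = True
        ¬e = False
      ¬((m → p)) = True
        m → p = False
    (e ↔ m) ∧ (¬a ↔ (e ∨ ¬p)) = True
      e ↔ m = True
      ¬a ↔ (e ∨ ¬p) = True
        ¬a = True
        e ∨ ¬p = True
          ¬p = True
  ((k ∨ ¬p) ∧ ((¬p ∧ ¬m) ∧ e)) → (((e ∨ k) ∧ p) ∨ ((k ∧ ¬a) ∨ k)) = True
    (k ∨ ¬p) ∧ ((¬p ∧ ¬m) ∧ e) = False
      k ∨ ¬p = True
        ¬p = True
      (¬p ∧ ¬m) ∧ e = False
        ¬p ∧ ¬m = False
          ¬p = True
          ¬m = False
    ((e ∨ k) ∧ p) ∨ ((k ∧ ¬a) ∨ k) = False
      (e ∨ k) ∧ p = False
        e ∨ k = True
      (k ∧ ¬a) ∨ k = False
        k ∧ ¬a = False
          ¬a = True
Both conjuncts True, so the formula holds.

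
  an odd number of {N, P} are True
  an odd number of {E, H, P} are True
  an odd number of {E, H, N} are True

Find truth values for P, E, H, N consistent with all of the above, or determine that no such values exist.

Adding constraints 1, 2, 3 mod 2: every variable appears an even number of times on the left, so the left side is 0.
But the right sides sum to 1 (mod 2). 0 ≠ 1 — the system is inconsistent.

UNSATISFIABLE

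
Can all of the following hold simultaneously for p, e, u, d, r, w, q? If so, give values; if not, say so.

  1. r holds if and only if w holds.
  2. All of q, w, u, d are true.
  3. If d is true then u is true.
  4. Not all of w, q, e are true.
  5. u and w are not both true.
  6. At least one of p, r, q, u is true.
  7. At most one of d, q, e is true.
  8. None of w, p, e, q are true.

Unsatisfiable — no assignment works.

Case w = True:
  Constraint (8) is violated (w=T) — contradiction.
Case w = False:
  Constraint (2) is violated (w=F) — contradiction.
Both cases fail — unsatisfiable.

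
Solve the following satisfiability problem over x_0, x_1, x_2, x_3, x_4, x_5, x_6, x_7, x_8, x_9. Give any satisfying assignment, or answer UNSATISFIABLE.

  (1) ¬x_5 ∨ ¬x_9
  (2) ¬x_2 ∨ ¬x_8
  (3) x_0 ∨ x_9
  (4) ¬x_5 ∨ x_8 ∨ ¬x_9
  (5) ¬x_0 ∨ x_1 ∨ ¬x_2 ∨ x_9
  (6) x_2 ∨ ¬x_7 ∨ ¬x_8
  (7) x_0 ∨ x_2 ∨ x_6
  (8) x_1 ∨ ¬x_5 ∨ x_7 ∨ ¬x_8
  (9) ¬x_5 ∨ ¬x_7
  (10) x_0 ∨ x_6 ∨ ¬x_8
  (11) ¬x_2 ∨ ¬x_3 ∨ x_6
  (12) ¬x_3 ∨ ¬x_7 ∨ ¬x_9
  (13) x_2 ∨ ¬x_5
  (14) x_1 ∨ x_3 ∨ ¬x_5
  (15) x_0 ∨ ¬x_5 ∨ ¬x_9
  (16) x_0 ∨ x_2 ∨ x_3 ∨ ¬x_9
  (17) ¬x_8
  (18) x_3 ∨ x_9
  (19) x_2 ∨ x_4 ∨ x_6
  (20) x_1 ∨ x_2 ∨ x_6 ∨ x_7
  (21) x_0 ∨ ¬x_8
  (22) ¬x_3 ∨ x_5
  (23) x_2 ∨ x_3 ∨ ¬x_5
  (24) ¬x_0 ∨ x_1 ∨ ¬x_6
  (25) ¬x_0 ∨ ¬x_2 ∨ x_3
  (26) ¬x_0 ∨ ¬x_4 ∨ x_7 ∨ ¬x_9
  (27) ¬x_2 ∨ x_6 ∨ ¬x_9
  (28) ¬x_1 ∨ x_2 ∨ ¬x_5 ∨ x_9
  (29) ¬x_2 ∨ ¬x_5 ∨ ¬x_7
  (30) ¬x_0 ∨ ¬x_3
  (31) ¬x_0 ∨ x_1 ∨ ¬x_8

x_0=T, x_1=F, x_2=F, x_3=F, x_4=T, x_5=F, x_6=F, x_7=T, x_8=F, x_9=T

Unit clause (¬x_8) forces x_8 = False.
Set x_0 = True.
  then (¬x_0 ∨ ¬x_3) forces x_3 = False.
  then (x_3 ∨ x_9) forces x_9 = True.
  then (¬x_0 ∨ ¬x_2 ∨ x_3) forces x_2 = False.
  then (¬x_5 ∨ ¬x_9) forces x_5 = False.
Set x_1 = False.
  then (¬x_0 ∨ x_1 ∨ ¬x_6) forces x_6 = False.
  then (x_2 ∨ x_4 ∨ x_6) forces x_4 = True.
  then (x_1 ∨ x_2 ∨ x_6 ∨ x_7) forces x_7 = True.
All clauses satisfied.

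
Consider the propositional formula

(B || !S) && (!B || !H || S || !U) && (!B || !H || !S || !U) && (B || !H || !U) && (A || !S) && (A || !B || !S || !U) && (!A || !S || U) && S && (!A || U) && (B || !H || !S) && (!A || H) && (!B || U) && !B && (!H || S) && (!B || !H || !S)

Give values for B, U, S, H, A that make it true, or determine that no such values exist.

Unsatisfiable

Case B = True:
  Clause (!B) is falsified — contradiction.
Case B = False:
  (B || !S) forces S = False.
  Clause (S) is falsified — contradiction.
Both cases fail, so the formula is unsatisfiable.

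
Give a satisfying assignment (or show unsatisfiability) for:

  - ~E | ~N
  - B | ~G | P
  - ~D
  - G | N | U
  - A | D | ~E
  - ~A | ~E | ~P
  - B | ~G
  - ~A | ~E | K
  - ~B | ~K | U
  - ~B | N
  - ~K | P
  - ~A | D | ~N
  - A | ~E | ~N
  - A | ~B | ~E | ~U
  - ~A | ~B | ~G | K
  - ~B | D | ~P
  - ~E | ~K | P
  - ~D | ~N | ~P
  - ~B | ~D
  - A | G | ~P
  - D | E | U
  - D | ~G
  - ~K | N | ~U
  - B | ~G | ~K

Unit clause (~D) forces D = False.
In (D | ~G) only ~G is left, so G = False.
Try U = False:
  (G | N | U) forces N = True.
  (~E | ~N) forces E = False.
  clause (D | E | U) is falsified — backtrack.
So U = True.
Set A = False.
  then (A | D | ~E) forces E = False.
  then (A | G | ~P) forces P = False.
  then (~K | P) forces K = False.
Set B = False.
Set N = True.
All clauses satisfied.

D=F; U=T; A=F; B=F; K=F; E=F; P=F; G=F; N=T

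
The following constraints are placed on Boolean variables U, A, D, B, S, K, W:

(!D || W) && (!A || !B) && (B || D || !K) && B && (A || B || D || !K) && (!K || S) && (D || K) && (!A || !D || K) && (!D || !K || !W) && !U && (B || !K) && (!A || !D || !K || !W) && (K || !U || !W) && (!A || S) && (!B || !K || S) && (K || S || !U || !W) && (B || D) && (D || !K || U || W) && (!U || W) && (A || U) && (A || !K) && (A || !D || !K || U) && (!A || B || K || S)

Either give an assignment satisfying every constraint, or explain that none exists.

Case U = True:
  Clause (!U) is falsified — contradiction.
Case U = False:
  (B) forces B = True.
  (!A || !B) forces A = False.
  Clause (A || U) is falsified — contradiction.
Both cases fail, so the formula is unsatisfiable.

UNSATISFIABLE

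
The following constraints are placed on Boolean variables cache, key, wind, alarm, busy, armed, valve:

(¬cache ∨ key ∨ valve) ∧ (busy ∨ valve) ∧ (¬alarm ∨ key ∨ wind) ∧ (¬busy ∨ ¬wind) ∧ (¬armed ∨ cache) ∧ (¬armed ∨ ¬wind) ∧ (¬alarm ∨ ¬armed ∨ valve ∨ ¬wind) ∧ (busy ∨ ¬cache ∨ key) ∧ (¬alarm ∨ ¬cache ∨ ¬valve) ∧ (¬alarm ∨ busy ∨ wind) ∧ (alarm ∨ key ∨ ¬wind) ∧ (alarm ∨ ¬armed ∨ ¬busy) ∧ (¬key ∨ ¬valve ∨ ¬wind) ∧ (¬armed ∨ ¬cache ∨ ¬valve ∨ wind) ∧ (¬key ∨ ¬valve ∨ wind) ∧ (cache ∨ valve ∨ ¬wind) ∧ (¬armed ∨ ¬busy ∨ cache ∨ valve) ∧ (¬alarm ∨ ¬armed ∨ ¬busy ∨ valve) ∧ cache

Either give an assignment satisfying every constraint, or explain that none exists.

Unit clause (cache) forces cache = True.
Set key = True.
Try wind = True:
  (¬busy ∨ ¬wind) forces busy = False.
  (busy ∨ valve) forces valve = True.
  clause (¬key ∨ ¬valve ∨ ¬wind) is falsified — backtrack.
So wind = False.
  then (¬key ∨ ¬valve ∨ wind) forces valve = False.
  then (busy ∨ valve) forces busy = True.
Set alarm = False.
  then (alarm ∨ ¬armed ∨ ¬busy) forces armed = False.
All clauses satisfied.

cache = True; key = True; wind = False; alarm = False; busy = True; armed = False; valve = False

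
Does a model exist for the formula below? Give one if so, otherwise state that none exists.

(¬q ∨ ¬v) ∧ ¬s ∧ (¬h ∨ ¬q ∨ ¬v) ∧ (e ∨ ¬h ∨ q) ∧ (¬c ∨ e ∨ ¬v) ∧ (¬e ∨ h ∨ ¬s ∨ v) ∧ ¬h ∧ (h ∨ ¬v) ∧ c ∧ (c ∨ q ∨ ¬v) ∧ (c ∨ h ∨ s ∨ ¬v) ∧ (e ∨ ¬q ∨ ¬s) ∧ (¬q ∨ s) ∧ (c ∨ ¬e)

q: False; v: False; s: False; e: True; h: False; c: True

Unit clause (¬s) forces s = False.
Unit clause (¬h) forces h = False.
In (h ∨ ¬v) only ¬v is left, so v = False.
Unit clause (c) forces c = True.
In (¬q ∨ s) only ¬q is left, so q = False.
Set e = True.
All clauses satisfied.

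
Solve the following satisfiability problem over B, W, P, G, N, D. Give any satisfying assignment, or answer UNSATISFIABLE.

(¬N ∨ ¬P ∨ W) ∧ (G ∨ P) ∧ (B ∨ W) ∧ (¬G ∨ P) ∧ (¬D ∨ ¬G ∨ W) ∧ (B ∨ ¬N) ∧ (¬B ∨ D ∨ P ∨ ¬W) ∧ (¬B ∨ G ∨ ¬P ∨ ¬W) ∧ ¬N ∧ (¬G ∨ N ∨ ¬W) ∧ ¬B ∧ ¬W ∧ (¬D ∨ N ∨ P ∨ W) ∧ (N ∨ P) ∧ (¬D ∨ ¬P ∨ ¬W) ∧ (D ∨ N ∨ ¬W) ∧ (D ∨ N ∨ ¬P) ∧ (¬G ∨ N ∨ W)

Unsatisfiable — no assignment works.

Case B = True:
  Clause (¬B) is falsified — contradiction.
Case B = False:
  (B ∨ W) forces W = True.
  Clause (¬W) is falsified — contradiction.
Both cases fail, so the formula is unsatisfiable.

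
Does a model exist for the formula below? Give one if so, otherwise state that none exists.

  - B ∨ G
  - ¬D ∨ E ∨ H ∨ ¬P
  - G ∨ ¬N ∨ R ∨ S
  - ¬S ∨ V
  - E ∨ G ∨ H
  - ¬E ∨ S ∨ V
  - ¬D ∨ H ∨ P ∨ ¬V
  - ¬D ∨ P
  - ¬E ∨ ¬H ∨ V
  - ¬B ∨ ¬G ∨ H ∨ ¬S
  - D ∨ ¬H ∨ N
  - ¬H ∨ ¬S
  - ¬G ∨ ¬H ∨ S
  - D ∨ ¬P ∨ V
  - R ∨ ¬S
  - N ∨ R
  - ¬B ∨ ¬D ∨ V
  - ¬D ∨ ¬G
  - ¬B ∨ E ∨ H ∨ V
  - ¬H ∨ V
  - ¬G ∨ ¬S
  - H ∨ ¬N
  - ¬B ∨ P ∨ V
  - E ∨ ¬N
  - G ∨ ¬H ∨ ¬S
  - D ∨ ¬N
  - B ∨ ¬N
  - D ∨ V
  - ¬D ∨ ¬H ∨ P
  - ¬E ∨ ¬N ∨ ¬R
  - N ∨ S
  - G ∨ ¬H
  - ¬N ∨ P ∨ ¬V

Set V = True.
Set B = True.
Set D = True.
  then (¬D ∨ P) forces P = True.
  then (¬D ∨ ¬G) forces G = False.
  then (G ∨ ¬H) forces H = False.
  then (¬D ∨ E ∨ H ∨ ¬P) forces E = True.
  then (H ∨ ¬N) forces N = False.
  then (N ∨ S) forces S = True.
  then (R ∨ ¬S) forces R = True.
All clauses satisfied.

V = True; B = True; D = True; S = True; N = False; P = True; R = True; E = True; H = False; G = False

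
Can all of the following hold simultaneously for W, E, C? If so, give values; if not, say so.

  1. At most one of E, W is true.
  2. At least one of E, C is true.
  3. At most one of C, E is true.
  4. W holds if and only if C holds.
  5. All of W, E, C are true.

The formula is unsatisfiable.

Case W = True:
  (1) with W=T forces E = False.
  Constraint (5) is violated (E=F) — contradiction.
Case W = False:
  Constraint (5) is violated (W=F) — contradiction.
Both cases fail — unsatisfiable.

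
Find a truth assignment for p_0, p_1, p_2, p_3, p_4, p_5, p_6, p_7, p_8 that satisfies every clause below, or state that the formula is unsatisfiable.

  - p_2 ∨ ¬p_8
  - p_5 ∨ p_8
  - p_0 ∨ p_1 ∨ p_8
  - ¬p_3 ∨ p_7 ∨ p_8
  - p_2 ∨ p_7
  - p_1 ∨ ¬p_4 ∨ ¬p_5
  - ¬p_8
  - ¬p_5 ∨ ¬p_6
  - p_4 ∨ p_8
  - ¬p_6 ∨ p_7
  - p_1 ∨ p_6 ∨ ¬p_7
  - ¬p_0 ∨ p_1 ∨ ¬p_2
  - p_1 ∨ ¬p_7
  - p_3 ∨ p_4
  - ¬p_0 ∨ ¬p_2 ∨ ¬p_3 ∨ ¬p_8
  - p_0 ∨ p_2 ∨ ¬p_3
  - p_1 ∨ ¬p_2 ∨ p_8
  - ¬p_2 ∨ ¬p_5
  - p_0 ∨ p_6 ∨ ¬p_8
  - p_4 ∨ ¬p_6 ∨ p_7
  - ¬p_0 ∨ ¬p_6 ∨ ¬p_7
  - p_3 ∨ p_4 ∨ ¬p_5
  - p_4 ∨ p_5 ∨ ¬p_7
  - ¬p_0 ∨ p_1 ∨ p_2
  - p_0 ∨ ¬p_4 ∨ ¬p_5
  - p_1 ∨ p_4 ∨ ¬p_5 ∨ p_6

p_0=T, p_1=T, p_2=F, p_3=F, p_4=T, p_5=T, p_6=F, p_7=T, p_8=F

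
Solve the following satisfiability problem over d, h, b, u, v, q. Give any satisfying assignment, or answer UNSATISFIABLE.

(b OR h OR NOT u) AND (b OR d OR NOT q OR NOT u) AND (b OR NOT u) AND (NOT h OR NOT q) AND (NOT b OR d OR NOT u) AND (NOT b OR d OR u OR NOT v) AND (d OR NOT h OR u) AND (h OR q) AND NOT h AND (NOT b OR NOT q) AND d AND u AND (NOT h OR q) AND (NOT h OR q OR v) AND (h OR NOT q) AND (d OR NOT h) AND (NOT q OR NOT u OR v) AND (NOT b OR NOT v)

Unsatisfiable — no assignment works.

Case h = True:
  Clause (NOT h) is falsified — contradiction.
Case h = False:
  (h OR q) forces q = True.
  Clause (h OR NOT q) is falsified — contradiction.
Both cases fail, so the formula is unsatisfiable.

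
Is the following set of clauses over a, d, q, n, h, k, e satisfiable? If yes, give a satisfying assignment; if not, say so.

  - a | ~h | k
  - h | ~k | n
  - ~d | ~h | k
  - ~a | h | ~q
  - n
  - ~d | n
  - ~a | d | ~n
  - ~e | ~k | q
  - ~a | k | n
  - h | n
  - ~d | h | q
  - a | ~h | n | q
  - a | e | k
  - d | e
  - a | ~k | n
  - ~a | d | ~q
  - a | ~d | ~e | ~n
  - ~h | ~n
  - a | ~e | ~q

a = False, d = True, q = True, n = True, h = False, k = True, e = False

Unit clause (n) forces n = True.
In (~h | ~n) only ~h is left, so h = False.
Try a = True:
  (~a | h | ~q) forces q = False.
  (~a | d | ~n) forces d = True.
  clause (~d | h | q) is falsified — backtrack.
So a = False.
Set d = True.
  then (~d | h | q) forces q = True.
  then (a | ~d | ~e | ~n) forces e = False.
  then (a | e | k) forces k = True.
All clauses satisfied.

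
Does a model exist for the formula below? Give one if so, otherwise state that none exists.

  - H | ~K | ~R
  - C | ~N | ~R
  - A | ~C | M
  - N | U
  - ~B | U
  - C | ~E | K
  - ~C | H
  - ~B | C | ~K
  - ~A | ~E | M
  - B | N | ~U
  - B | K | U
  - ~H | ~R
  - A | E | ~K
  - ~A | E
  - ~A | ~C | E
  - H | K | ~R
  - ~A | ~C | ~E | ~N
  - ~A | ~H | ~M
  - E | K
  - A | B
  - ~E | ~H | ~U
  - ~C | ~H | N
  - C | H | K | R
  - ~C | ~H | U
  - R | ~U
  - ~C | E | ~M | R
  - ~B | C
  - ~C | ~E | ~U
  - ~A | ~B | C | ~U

U=F; E=T; N=T; K=T; R=F; B=F; M=T; H=F; C=F; A=T

Try U = True:
  (R | ~U) forces R = True.
  (~H | ~R) forces H = False.
  (H | ~K | ~R) forces K = False.
  clause (H | K | ~R) is falsified — backtrack.
So U = False.
  then (N | U) forces N = True.
  then (~B | U) forces B = False.
  then (B | K | U) forces K = True.
  then (A | B) forces A = True.
  then (~A | E) forces E = True.
  then (~A | ~C | ~E | ~N) forces C = False.
  then (C | ~N | ~R) forces R = False.
  then (~A | ~E | M) forces M = True.
  then (~A | ~H | ~M) forces H = False.
All clauses satisfied.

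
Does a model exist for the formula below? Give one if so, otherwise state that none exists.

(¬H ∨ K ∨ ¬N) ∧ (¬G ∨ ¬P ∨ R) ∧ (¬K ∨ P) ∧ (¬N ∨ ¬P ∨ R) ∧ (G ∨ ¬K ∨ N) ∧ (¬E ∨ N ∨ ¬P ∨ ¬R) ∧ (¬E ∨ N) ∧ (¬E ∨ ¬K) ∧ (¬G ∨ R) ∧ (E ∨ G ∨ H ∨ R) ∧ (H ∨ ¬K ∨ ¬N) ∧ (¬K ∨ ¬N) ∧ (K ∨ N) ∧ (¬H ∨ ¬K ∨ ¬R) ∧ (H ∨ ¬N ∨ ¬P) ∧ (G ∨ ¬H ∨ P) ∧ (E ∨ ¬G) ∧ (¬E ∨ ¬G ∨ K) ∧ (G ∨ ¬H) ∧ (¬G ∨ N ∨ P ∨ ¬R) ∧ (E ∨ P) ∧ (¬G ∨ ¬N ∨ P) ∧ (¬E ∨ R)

N = True, K = False, G = False, E = True, P = False, R = True, H = False

Try N = False:
  (¬E ∨ N) forces E = False.
  (K ∨ N) forces K = True.
  (¬K ∨ P) forces P = True.
  (G ∨ ¬K ∨ N) forces G = True.
  clause (E ∨ ¬G) is falsified — backtrack.
So N = True.
  then (¬K ∨ ¬N) forces K = False.
  then (¬H ∨ K ∨ ¬N) forces H = False.
  then (H ∨ ¬N ∨ ¬P) forces P = False.
  then (E ∨ P) forces E = True.
  then (¬G ∨ ¬N ∨ P) forces G = False.
  then (¬E ∨ R) forces R = True.
All clauses satisfied.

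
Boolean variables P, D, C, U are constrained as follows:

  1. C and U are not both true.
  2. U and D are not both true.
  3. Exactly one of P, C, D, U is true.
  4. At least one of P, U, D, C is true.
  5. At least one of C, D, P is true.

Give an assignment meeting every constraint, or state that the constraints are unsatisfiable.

P = False, D = False, C = True, U = False

  (1) C=T, U=F — not both ✓
  (2) U=F, D=F — not both ✓
  (3) {P, C, D, U}: 1 true — exactly one ✓
  (4) {P, U, D, C}: 1 true — at least one ✓
  (5) {C, D, P}: 1 true — at least one ✓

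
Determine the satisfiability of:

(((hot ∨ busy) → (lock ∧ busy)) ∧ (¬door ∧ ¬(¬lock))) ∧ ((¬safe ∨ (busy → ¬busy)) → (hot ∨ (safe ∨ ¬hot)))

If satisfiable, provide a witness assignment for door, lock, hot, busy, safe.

door=F, lock=T, hot=F, busy=F, safe=F

  ((hot ∨ busy) → (lock ∧ busy)) ∧ (¬door ∧ ¬(¬lock)) = True
    (hot ∨ busy) → (lock ∧ busy) = True
      hot ∨ busy = False
      lock ∧ busy = False
    ¬door ∧ ¬(¬lock) = True
      ¬door = True
      ¬(¬lock) = True
        ¬lock = False
  (¬safe ∨ (busy → ¬busy)) → (hot ∨ (safe ∨ ¬hot)) = True
    ¬safe ∨ (busy → ¬busy) = True
      ¬safe = True
      busy → ¬busy = True
        ¬busy = True
    hot ∨ (safe ∨ ¬hot) = True
      safe ∨ ¬hot = True
        ¬hot = True
Both conjuncts True, so the formula holds.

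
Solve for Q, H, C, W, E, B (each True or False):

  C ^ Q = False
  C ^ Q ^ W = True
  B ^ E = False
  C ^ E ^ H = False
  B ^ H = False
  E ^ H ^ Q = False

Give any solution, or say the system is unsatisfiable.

Q = False, H = True, C = False, W = True, E = True, B = True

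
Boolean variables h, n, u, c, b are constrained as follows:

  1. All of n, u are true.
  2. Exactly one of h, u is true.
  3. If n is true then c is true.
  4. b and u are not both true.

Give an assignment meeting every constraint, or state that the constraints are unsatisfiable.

h = False, n = True, u = True, c = True, b = False

  (1) {n, u}: all 2 true ✓
  (2) {h, u}: 1 true — exactly one ✓
  (3) n=T ⇒ c: T ✓
  (4) b=F, u=T — not both ✓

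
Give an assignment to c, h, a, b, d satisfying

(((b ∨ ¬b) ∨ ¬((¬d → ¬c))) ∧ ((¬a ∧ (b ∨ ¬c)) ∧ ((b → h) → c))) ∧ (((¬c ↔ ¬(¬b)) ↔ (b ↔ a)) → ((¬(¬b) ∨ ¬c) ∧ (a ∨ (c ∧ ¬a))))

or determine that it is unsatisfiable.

c = True; h = False; a = False; b = True; d = False

  ((b ∨ ¬b) ∨ ¬((¬d → ¬c))) ∧ ((¬a ∧ (b ∨ ¬c)) ∧ ((b → h) → c)) = True
    (b ∨ ¬b) ∨ ¬((¬d → ¬c)) = True
      b ∨ ¬b = True
        ¬b = False
      ¬((¬d → ¬c)) = True
        ¬d → ¬c = False
          ¬d = True
          ¬c = False
    (¬a ∧ (b ∨ ¬c)) ∧ ((b → h) → c) = True
      ¬a ∧ (b ∨ ¬c) = True
        ¬a = True
        b ∨ ¬c = True
          ¬c = False
      (b → h) → c = True
        b → h = False
  ((¬c ↔ ¬(¬b)) ↔ (b ↔ a)) → ((¬(¬b) ∨ ¬c) ∧ (a ∨ (c ∧ ¬a))) = True
    (¬c ↔ ¬(¬b)) ↔ (b ↔ a) = True
      ¬c ↔ ¬(¬b) = False
        ¬c = False
        ¬(¬b) = True
          ¬b = False
      b ↔ a = False
    (¬(¬b) ∨ ¬c) ∧ (a ∨ (c ∧ ¬a)) = True
      ¬(¬b) ∨ ¬c = True
        ¬(¬b) = True
          ¬b = False
        ¬c = False
      a ∨ (c ∧ ¬a) = True
        c ∧ ¬a = True
          ¬a = True
Both conjuncts True, so the formula holds.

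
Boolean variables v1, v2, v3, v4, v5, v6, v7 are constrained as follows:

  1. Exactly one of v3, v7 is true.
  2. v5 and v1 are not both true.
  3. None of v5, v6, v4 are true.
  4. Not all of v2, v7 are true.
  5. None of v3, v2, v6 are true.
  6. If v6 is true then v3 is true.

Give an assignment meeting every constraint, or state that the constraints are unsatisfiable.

v1=T, v2=F, v3=F, v4=F, v5=F, v6=F, v7=T

  (1) {v3, v7}: 1 true — exactly one ✓
  (2) v5=F, v1=T — not both ✓
  (3) {v5, v6, v4}: 0 true — none ✓
  (4) {v2, v7}: 1/2 true — not all ✓
  (5) {v3, v2, v6}: 0 true — none ✓
  (6) v6=F ⇒ v3: vacuous ✓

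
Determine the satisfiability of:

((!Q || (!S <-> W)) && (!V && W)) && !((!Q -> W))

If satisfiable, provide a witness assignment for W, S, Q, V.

UNSATISFIABLE

Case W = True: the conjunct !((!Q -> W)) becomes !((!Q -> True)) = False.
Case W = False: the conjunct W is False.
Both cases fail — unsatisfiable.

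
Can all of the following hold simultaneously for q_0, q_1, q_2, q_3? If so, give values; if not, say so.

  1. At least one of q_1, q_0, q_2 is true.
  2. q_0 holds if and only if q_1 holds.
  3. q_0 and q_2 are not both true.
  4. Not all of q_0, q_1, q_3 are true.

q_0=F, q_1=F, q_2=T, q_3=T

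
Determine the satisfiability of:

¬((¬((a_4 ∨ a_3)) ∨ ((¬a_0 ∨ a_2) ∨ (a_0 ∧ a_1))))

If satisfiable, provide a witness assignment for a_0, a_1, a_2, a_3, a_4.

a_0=T; a_1=F; a_2=F; a_3=T; a_4=F

  ¬((¬((a_4 ∨ a_3)) ∨ ((¬a_0 ∨ a_2) ∨ (a_0 ∧ a_1)))) = True
    ¬((a_4 ∨ a_3)) ∨ ((¬a_0 ∨ a_2) ∨ (a_0 ∧ a_1)) = False
      ¬((a_4 ∨ a_3)) = False
        a_4 ∨ a_3 = True
      (¬a_0 ∨ a_2) ∨ (a_0 ∧ a_1) = False
        ¬a_0 ∨ a_2 = False
          ¬a_0 = False
        a_0 ∧ a_1 = False
The formula evaluates to True.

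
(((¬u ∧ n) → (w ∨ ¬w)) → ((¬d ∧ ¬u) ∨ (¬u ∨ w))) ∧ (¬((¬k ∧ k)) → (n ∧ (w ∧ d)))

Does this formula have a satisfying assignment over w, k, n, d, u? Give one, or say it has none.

w = True, k = False, n = True, d = True, u = False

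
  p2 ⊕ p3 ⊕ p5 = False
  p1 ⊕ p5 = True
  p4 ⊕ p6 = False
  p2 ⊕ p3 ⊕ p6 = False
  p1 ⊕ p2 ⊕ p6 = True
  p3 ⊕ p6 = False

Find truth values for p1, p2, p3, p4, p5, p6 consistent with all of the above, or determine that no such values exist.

p1 = False, p2 = False, p3 = True, p4 = True, p5 = True, p6 = True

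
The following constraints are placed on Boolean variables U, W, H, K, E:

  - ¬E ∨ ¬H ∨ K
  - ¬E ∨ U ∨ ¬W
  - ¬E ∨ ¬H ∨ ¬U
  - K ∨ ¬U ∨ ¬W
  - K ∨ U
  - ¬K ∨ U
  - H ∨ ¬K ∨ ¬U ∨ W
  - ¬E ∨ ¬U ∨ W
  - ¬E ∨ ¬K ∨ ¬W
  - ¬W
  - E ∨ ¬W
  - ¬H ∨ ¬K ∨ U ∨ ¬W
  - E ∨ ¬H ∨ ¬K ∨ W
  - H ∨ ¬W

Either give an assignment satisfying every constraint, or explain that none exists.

U: True; W: False; H: True; K: False; E: False

Unit clause (¬W) forces W = False.
Try U = False:
  (K ∨ U) forces K = True.
  clause (¬K ∨ U) is falsified — backtrack.
So U = True.
  then (¬E ∨ ¬U ∨ W) forces E = False.
Set H = True.
  then (E ∨ ¬H ∨ ¬K ∨ W) forces K = False.
All clauses satisfied.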